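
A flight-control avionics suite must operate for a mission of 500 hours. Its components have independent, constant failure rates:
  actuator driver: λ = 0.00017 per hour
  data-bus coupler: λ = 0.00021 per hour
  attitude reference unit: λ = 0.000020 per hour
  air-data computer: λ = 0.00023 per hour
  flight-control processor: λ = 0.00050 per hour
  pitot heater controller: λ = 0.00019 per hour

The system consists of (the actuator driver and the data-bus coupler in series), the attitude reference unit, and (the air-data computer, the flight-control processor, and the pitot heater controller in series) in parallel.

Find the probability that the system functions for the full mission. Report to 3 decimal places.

R(actuator driver) = exp(−0.00017 × 500) = 0.91851
R(data-bus coupler) = exp(−0.00021 × 500) = 0.90032
R(attitude reference unit) = exp(−0.000020 × 500) = 0.99005
R(air-data computer) = exp(−0.00023 × 500) = 0.89137
R(flight-control processor) = exp(−0.00050 × 500) = 0.77880
R(pitot heater controller) = exp(−0.00019 × 500) = 0.90937
Series (actuator driver and data-bus coupler): 0.91851 × 0.90032 = 0.82695
Series (air-data computer, flight-control processor, and pitot heater controller): 0.89137 × 0.77880 × 0.90937 = 0.63128
Parallel ([0.82695], attitude reference unit, and [0.63128]): 1 − (1 − 0.82695)(1 − 0.99005)(1 − 0.63128) = 0.999

0.999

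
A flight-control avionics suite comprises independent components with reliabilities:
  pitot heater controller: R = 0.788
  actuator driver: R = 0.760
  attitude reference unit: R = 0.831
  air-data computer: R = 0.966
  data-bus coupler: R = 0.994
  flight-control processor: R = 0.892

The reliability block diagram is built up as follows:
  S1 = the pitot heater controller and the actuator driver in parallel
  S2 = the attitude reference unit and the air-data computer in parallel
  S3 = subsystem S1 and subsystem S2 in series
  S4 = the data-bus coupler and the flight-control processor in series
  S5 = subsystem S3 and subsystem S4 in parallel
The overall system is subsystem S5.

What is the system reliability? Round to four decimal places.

0.9936

Parallel (pitot heater controller and actuator driver): 1 − (1 − 0.788000)(1 − 0.760000) = 0.949120
Parallel (attitude reference unit and air-data computer): 1 − (1 − 0.831000)(1 − 0.966000) = 0.994254
Series ([0.949120] and [0.994254]): 0.949120 × 0.994254 = 0.943666
Series (data-bus coupler and flight-control processor): 0.994000 × 0.892000 = 0.886648
Parallel ([0.943666] and [0.886648]): 1 − (1 − 0.943666)(1 − 0.886648) = 0.9936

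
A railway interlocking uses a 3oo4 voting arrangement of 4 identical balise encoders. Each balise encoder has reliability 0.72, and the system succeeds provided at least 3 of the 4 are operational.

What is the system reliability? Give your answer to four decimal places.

0.6868

R = Σ_{i=3}^{4} C(4,i) p^i (1−p)^{4−i} with p = 0.72
C(4,3)·0.72^3·0.28^1 = 0.418038
C(4,4)·0.72^4·0.28^0 = 0.268739
Sum = 0.6868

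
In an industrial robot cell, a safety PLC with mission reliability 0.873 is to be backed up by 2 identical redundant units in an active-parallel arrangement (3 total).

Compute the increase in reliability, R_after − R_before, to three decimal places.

0.125

R_before = 0.873
R_after = 1 − (1 − 0.873)^3 = 0.998
ΔR = 0.998 − 0.873 = 0.125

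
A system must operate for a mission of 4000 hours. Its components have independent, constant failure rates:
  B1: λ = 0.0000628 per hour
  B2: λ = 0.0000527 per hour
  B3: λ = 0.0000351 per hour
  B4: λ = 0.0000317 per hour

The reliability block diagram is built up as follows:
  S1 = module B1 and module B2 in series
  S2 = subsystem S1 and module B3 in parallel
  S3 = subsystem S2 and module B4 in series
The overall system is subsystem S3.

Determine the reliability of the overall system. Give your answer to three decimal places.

0.838

R(B1) = exp(−0.0000628 × 4000) = 0.77787
R(B2) = exp(−0.0000527 × 4000) = 0.80994
R(B3) = exp(−0.0000351 × 4000) = 0.86901
R(B4) = exp(−0.0000317 × 4000) = 0.88091
Series (B1 and B2): 0.77787 × 0.80994 = 0.63003
Parallel ([0.63003] and B3): 1 − (1 − 0.63003)(1 − 0.86901) = 0.95154
Series ([0.95154] and B4): 0.95154 × 0.88091 = 0.838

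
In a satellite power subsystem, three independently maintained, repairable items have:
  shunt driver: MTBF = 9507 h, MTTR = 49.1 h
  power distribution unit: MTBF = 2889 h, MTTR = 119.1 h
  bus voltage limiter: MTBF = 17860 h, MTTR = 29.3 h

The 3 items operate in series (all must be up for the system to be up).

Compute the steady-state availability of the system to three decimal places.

0.954

A(shunt driver) = MTBF/(MTBF+MTTR) = 9507/(9507+49.1) = 0.994862
A(power distribution unit) = MTBF/(MTBF+MTTR) = 2889/(2889+119.1) = 0.960407
A(bus voltage limiter) = MTBF/(MTBF+MTTR) = 17860/(17860+29.3) = 0.998362
Series availability: 0.994862 × 0.960407 × 0.998362 = 0.954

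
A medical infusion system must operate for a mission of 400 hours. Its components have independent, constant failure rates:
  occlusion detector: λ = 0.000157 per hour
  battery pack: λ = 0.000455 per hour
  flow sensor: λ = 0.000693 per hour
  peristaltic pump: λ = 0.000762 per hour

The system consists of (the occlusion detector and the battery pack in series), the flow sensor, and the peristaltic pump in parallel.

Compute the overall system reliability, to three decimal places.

0.986

R(occlusion detector) = exp(−0.000157 × 400) = 0.93913
R(battery pack) = exp(−0.000455 × 400) = 0.83360
R(flow sensor) = exp(−0.000693 × 400) = 0.75790
R(peristaltic pump) = exp(−0.000762 × 400) = 0.73727
Series (occlusion detector and battery pack): 0.93913 × 0.83360 = 0.78286
Parallel ([0.78286], flow sensor, and peristaltic pump): 1 − (1 − 0.78286)(1 − 0.75790)(1 − 0.73727) = 0.986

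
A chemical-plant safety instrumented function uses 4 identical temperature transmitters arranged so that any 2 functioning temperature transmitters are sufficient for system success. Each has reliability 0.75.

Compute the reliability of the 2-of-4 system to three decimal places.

0.949

R = Σ_{i=2}^{4} C(4,i) p^i (1−p)^{4−i} with p = 0.75
C(4,2)·0.75^2·0.25^2 = 0.21094
C(4,3)·0.75^3·0.25^1 = 0.42188
C(4,4)·0.75^4·0.25^0 = 0.31641
Sum = 0.949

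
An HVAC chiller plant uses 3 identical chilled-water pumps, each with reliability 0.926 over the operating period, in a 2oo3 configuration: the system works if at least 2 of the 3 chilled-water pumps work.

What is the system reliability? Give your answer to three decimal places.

0.984

R = Σ_{i=2}^{3} C(3,i) p^i (1−p)^{3−i} with p = 0.926
C(3,2)·0.926^2·0.074^1 = 0.19036
C(3,3)·0.926^3·0.074^0 = 0.79402
Sum = 0.984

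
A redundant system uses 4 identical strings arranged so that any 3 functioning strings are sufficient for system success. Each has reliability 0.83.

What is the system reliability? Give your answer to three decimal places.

0.863

R = Σ_{i=3}^{4} C(4,i) p^i (1−p)^{4−i} with p = 0.83
C(4,3)·0.83^3·0.17^1 = 0.38882
C(4,4)·0.83^4·0.17^0 = 0.47458
Sum = 0.863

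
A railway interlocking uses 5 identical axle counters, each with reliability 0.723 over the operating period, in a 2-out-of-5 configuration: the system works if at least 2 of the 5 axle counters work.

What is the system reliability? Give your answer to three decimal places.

0.977

R = Σ_{i=2}^{5} C(5,i) p^i (1−p)^{5−i} with p = 0.723
C(5,2)·0.723^2·0.277^3 = 0.11110
C(5,3)·0.723^3·0.277^2 = 0.28998
C(5,4)·0.723^4·0.277^1 = 0.37845
C(5,5)·0.723^5·0.277^0 = 0.19756
Sum = 0.977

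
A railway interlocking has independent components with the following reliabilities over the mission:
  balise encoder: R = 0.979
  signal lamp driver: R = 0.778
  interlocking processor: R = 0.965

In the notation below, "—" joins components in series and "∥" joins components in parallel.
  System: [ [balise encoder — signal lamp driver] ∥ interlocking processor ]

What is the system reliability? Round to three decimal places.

Series (balise encoder and signal lamp driver): 0.97900 × 0.77800 = 0.76166
Parallel ([0.76166] and interlocking processor): 1 − (1 − 0.76166)(1 − 0.96500) = 0.992

0.992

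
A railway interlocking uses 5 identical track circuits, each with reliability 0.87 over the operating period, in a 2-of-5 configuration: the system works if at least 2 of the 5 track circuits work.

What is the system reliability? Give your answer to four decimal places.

R = Σ_{i=2}^{5} C(5,i) p^i (1−p)^{5−i} with p = 0.87
C(5,2)·0.87^2·0.13^3 = 0.016629
C(5,3)·0.87^3·0.13^2 = 0.111287
C(5,4)·0.87^4·0.13^1 = 0.372383
C(5,5)·0.87^5·0.13^0 = 0.498421
Sum = 0.9987

0.9987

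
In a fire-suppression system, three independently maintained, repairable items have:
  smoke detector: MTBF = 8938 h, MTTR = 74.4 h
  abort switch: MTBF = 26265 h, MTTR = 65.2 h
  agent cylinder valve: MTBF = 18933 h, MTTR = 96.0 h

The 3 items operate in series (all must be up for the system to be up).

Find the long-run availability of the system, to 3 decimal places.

A(smoke detector) = MTBF/(MTBF+MTTR) = 8938/(8938+74.4) = 0.991745
A(abort switch) = MTBF/(MTBF+MTTR) = 26265/(26265+65.2) = 0.997524
A(agent cylinder valve) = MTBF/(MTBF+MTTR) = 18933/(18933+96.0) = 0.994955
Series availability: 0.991745 × 0.997524 × 0.994955 = 0.984

0.984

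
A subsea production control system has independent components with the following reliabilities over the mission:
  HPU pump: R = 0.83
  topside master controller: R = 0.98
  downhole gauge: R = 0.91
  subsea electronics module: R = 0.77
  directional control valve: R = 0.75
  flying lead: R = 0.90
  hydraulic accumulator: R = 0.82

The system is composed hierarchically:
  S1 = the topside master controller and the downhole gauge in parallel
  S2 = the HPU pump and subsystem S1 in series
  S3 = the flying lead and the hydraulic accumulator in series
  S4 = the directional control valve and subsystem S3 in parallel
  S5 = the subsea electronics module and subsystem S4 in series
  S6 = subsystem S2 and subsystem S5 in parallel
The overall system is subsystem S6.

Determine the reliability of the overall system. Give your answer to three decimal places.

Parallel (topside master controller and downhole gauge): 1 − (1 − 0.98000)(1 − 0.91000) = 0.99820
Series (HPU pump and [0.99820]): 0.83000 × 0.99820 = 0.82851
Series (flying lead and hydraulic accumulator): 0.90000 × 0.82000 = 0.73800
Parallel (directional control valve and [0.73800]): 1 − (1 − 0.75000)(1 − 0.73800) = 0.93450
Series (subsea electronics module and [0.93450]): 0.77000 × 0.93450 = 0.71957
Parallel ([0.82851] and [0.71957]): 1 − (1 − 0.82851)(1 − 0.71957) = 0.952

0.952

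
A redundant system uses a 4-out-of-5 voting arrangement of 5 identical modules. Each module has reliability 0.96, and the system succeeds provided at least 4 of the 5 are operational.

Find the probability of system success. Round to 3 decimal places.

R = Σ_{i=4}^{5} C(5,i) p^i (1−p)^{5−i} with p = 0.96
C(5,4)·0.96^4·0.04^1 = 0.16987
C(5,5)·0.96^5·0.04^0 = 0.81537
Sum = 0.985

0.985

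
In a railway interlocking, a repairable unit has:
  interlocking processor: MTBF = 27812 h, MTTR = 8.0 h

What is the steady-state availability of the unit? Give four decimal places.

0.9997

A(interlocking processor) = MTBF/(MTBF+MTTR) = 27812/(27812+8.0) = 0.9997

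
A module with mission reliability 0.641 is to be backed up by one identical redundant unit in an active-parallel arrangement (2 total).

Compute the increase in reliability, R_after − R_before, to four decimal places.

0.2301

R_before = 0.641
R_after = 1 − (1 − 0.641)^2 = 0.8711
ΔR = 0.8711 − 0.641 = 0.2301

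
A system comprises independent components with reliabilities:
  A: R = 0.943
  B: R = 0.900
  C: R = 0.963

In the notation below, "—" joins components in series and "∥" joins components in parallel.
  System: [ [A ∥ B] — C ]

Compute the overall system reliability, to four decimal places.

Parallel (A and B): 1 − (1 − 0.943000)(1 − 0.900000) = 0.994300
Series ([0.994300] and C): 0.994300 × 0.963000 = 0.9575

0.9575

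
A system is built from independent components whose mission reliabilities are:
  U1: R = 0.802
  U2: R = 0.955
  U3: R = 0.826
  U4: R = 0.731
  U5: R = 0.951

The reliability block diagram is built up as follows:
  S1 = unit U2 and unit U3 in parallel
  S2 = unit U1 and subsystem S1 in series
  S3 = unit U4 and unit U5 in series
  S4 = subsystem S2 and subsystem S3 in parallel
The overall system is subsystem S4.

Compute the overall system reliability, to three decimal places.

Parallel (U2 and U3): 1 − (1 − 0.95500)(1 − 0.82600) = 0.99217
Series (U1 and [0.99217]): 0.80200 × 0.99217 = 0.79572
Series (U4 and U5): 0.73100 × 0.95100 = 0.69518
Parallel ([0.79572] and [0.69518]): 1 − (1 − 0.79572)(1 − 0.69518) = 0.938

0.938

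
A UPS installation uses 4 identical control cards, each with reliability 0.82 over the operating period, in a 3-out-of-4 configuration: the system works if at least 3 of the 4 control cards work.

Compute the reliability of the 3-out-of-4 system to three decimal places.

R = Σ_{i=3}^{4} C(4,i) p^i (1−p)^{4−i} with p = 0.82
C(4,3)·0.82^3·0.18^1 = 0.39698
C(4,4)·0.82^4·0.18^0 = 0.45212
Sum = 0.849

0.849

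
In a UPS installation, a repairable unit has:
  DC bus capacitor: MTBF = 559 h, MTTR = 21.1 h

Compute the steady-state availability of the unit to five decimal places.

A(DC bus capacitor) = MTBF/(MTBF+MTTR) = 559/(559+21.1) = 0.96363

0.96363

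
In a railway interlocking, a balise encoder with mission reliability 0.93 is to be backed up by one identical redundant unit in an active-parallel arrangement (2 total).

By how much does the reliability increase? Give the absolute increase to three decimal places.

R_before = 0.93
R_after = 1 − (1 − 0.93)^2 = 0.995
ΔR = 0.995 − 0.93 = 0.065

0.065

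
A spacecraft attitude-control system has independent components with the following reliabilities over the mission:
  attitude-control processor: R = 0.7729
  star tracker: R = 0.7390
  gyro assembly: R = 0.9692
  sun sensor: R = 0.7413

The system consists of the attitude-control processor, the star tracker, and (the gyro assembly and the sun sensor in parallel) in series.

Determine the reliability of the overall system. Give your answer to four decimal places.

0.5666

Parallel (gyro assembly and sun sensor): 1 − (1 − 0.969200)(1 − 0.741300) = 0.992032
Series (attitude-control processor, star tracker, and [0.992032]): 0.772900 × 0.739000 × 0.992032 = 0.5666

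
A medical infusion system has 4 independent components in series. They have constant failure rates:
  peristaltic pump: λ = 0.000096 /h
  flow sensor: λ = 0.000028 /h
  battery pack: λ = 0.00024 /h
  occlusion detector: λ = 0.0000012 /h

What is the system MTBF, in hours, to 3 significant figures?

2740

Series of exponential components: λ_sys = Σ λ_i
λ_sys = 0.000096 + 0.000028 + 0.00024 + 0.0000012 = 3.6520e-04 /h
MTBF = 1 / λ_sys = 2740 h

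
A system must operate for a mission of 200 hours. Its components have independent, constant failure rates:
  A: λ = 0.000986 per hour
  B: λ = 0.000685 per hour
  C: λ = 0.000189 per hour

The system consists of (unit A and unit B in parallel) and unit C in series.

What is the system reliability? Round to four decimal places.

0.9408

R(A) = exp(−0.000986 × 200) = 0.821026
R(B) = exp(−0.000685 × 200) = 0.871970
R(C) = exp(−0.000189 × 200) = 0.962906
Parallel (A and B): 1 − (1 − 0.821026)(1 − 0.871970) = 0.977086
Series ([0.977086] and C): 0.977086 × 0.962906 = 0.9408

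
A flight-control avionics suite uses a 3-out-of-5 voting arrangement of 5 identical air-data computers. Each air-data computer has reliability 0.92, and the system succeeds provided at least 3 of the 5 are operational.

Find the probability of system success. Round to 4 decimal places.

0.9955

R = Σ_{i=3}^{5} C(5,i) p^i (1−p)^{5−i} with p = 0.92
C(5,3)·0.92^3·0.08^2 = 0.049836
C(5,4)·0.92^4·0.08^1 = 0.286557
C(5,5)·0.92^5·0.08^0 = 0.659082
Sum = 0.9955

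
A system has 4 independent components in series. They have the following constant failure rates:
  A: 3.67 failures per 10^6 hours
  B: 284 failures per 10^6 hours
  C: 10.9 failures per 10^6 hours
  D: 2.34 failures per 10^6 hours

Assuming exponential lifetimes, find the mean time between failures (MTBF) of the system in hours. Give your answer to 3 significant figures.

Series of exponential components: λ_sys = Σ λ_i
λ_sys = 0.00000367 + 0.000284 + 0.0000109 + 0.00000234 = 3.0091e-04 /h
MTBF = 1 / λ_sys = 3320 h

3320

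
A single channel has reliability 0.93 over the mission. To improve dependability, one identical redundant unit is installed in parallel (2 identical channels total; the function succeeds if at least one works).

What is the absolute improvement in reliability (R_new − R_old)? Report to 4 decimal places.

0.0651

R_before = 0.93
R_after = 1 − (1 − 0.93)^2 = 0.9951
ΔR = 0.9951 − 0.93 = 0.0651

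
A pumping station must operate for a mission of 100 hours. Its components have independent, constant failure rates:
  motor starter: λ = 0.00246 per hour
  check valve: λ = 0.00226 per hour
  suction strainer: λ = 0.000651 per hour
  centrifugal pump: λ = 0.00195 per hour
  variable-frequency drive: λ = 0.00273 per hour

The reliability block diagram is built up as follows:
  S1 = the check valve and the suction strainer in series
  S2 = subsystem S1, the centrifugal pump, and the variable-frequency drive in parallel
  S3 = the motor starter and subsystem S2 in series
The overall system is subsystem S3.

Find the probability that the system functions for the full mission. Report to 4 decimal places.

R(motor starter) = exp(−0.00246 × 100) = 0.781922
R(check valve) = exp(−0.00226 × 100) = 0.797718
R(suction strainer) = exp(−0.000651 × 100) = 0.936974
R(centrifugal pump) = exp(−0.00195 × 100) = 0.822835
R(variable-frequency drive) = exp(−0.00273 × 100) = 0.761093
Series (check valve and suction strainer): 0.797718 × 0.936974 = 0.747441
Parallel ([0.747441], centrifugal pump, and variable-frequency drive): 1 − (1 − 0.747441)(1 − 0.822835)(1 − 0.761093) = 0.989310
Series (motor starter and [0.989310]): 0.781922 × 0.989310 = 0.7736

0.7736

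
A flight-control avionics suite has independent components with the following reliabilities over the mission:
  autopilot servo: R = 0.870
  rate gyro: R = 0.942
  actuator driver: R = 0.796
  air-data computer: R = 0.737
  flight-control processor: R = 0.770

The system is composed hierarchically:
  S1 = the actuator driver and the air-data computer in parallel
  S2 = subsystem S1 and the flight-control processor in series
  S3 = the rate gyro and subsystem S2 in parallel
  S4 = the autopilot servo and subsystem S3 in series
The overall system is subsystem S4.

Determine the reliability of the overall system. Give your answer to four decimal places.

0.8563

Parallel (actuator driver and air-data computer): 1 − (1 − 0.796000)(1 − 0.737000) = 0.946348
Series ([0.946348] and flight-control processor): 0.946348 × 0.770000 = 0.728688
Parallel (rate gyro and [0.728688]): 1 − (1 − 0.942000)(1 − 0.728688) = 0.984264
Series (autopilot servo and [0.984264]): 0.870000 × 0.984264 = 0.8563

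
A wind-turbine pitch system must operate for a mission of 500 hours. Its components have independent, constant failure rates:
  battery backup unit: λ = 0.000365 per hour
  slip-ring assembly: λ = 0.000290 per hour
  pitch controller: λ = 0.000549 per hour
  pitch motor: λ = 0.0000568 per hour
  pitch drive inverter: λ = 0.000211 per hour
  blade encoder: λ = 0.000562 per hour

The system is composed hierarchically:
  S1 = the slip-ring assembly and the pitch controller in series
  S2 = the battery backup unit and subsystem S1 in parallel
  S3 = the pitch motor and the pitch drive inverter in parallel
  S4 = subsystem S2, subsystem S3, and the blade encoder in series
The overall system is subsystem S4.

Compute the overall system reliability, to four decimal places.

0.7099

R(battery backup unit) = exp(−0.000365 × 500) = 0.833185
R(slip-ring assembly) = exp(−0.000290 × 500) = 0.865022
R(pitch controller) = exp(−0.000549 × 500) = 0.759952
R(pitch motor) = exp(−0.0000568 × 500) = 0.971999
R(pitch drive inverter) = exp(−0.000211 × 500) = 0.899874
R(blade encoder) = exp(−0.000562 × 500) = 0.755028
Series (slip-ring assembly and pitch controller): 0.865022 × 0.759952 = 0.657375
Parallel (battery backup unit and [0.657375]): 1 − (1 − 0.833185)(1 − 0.657375) = 0.942845
Parallel (pitch motor and pitch drive inverter): 1 − (1 − 0.971999)(1 − 0.899874) = 0.997196
Series ([0.942845], [0.997196], and blade encoder): 0.942845 × 0.997196 × 0.755028 = 0.7099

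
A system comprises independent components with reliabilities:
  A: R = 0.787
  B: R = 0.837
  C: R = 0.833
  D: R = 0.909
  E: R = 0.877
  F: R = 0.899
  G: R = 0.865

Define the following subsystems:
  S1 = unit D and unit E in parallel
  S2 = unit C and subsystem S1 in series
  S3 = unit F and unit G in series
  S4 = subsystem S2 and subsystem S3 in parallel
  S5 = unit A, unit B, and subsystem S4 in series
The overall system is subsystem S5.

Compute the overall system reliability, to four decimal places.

0.6329

Parallel (D and E): 1 − (1 − 0.909000)(1 − 0.877000) = 0.988807
Series (C and [0.988807]): 0.833000 × 0.988807 = 0.823676
Series (F and G): 0.899000 × 0.865000 = 0.777635
Parallel ([0.823676] and [0.777635]): 1 − (1 − 0.823676)(1 − 0.777635) = 0.960792
Series (A, B, and [0.960792]): 0.787000 × 0.837000 × 0.960792 = 0.6329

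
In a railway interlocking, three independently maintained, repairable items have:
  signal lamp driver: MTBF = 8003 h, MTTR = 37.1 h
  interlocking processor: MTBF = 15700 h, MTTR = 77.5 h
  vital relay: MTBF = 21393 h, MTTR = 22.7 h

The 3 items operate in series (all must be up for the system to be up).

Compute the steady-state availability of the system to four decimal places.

0.9894

A(signal lamp driver) = MTBF/(MTBF+MTTR) = 8003/(8003+37.1) = 0.995386
A(interlocking processor) = MTBF/(MTBF+MTTR) = 15700/(15700+77.5) = 0.995088
A(vital relay) = MTBF/(MTBF+MTTR) = 21393/(21393+22.7) = 0.998940
Series availability: 0.995386 × 0.995088 × 0.998940 = 0.9894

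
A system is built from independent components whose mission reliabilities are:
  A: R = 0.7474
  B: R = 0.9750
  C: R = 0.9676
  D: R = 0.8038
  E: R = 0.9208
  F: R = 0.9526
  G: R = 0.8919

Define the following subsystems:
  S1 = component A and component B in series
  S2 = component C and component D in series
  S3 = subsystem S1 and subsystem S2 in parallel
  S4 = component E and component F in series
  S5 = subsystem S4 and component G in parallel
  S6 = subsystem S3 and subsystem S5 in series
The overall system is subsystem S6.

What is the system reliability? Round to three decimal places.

0.927

Series (A and B): 0.74740 × 0.97500 = 0.72872
Series (C and D): 0.96760 × 0.80380 = 0.77776
Parallel ([0.72872] and [0.77776]): 1 − (1 − 0.72872)(1 − 0.77776) = 0.93971
Series (E and F): 0.92080 × 0.95260 = 0.87715
Parallel ([0.87715] and G): 1 − (1 − 0.87715)(1 − 0.89190) = 0.98672
Series ([0.93971] and [0.98672]): 0.93971 × 0.98672 = 0.927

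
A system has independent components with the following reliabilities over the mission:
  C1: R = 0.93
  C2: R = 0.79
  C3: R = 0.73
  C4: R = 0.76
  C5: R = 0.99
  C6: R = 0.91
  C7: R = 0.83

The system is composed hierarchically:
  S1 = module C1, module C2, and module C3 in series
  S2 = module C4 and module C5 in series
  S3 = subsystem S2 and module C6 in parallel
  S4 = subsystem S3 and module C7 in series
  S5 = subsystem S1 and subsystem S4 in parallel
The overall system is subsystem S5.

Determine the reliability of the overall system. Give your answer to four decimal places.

0.9126

Series (C1, C2, and C3): 0.930000 × 0.790000 × 0.730000 = 0.536331
Series (C4 and C5): 0.760000 × 0.990000 = 0.752400
Parallel ([0.752400] and C6): 1 − (1 − 0.752400)(1 − 0.910000) = 0.977716
Series ([0.977716] and C7): 0.977716 × 0.830000 = 0.811504
Parallel ([0.536331] and [0.811504]): 1 − (1 − 0.536331)(1 − 0.811504) = 0.9126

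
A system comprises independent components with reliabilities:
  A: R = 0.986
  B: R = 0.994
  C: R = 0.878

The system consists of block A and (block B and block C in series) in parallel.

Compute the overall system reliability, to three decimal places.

Series (B and C): 0.99400 × 0.87800 = 0.87273
Parallel (A and [0.87273]): 1 − (1 − 0.98600)(1 − 0.87273) = 0.998

0.998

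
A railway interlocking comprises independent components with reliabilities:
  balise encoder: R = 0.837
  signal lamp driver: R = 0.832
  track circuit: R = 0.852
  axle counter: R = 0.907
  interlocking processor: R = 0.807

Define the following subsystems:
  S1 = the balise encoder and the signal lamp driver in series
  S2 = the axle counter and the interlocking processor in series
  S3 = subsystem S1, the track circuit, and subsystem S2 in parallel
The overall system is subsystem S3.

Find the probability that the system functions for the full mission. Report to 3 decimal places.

0.988

Series (balise encoder and signal lamp driver): 0.83700 × 0.83200 = 0.69638
Series (axle counter and interlocking processor): 0.90700 × 0.80700 = 0.73195
Parallel ([0.69638], track circuit, and [0.73195]): 1 − (1 − 0.69638)(1 − 0.85200)(1 − 0.73195) = 0.988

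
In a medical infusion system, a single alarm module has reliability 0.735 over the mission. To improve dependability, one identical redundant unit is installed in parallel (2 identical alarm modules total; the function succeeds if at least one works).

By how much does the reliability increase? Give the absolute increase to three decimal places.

0.195

R_before = 0.735
R_after = 1 − (1 − 0.735)^2 = 0.930
ΔR = 0.930 − 0.735 = 0.195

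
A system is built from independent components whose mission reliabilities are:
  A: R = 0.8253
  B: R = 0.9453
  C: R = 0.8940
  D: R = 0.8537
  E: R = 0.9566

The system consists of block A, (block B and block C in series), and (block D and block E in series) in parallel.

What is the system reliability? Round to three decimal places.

Series (B and C): 0.94530 × 0.89400 = 0.84510
Series (D and E): 0.85370 × 0.95660 = 0.81665
Parallel (A, [0.84510], and [0.81665]): 1 − (1 − 0.82530)(1 − 0.84510)(1 − 0.81665) = 0.995

0.995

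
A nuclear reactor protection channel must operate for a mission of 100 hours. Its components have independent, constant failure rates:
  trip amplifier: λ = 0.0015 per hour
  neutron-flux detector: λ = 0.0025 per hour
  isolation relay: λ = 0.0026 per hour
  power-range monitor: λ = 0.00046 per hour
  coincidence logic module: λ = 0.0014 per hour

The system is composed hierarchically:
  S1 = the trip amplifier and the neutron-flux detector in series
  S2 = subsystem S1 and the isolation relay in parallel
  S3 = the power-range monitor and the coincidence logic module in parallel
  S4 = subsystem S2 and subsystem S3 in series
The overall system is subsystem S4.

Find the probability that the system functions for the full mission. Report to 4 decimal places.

0.9191

R(trip amplifier) = exp(−0.0015 × 100) = 0.860708
R(neutron-flux detector) = exp(−0.0025 × 100) = 0.778801
R(isolation relay) = exp(−0.0026 × 100) = 0.771052
R(power-range monitor) = exp(−0.00046 × 100) = 0.955042
R(coincidence logic module) = exp(−0.0014 × 100) = 0.869358
Series (trip amplifier and neutron-flux detector): 0.860708 × 0.778801 = 0.670320
Parallel ([0.670320] and isolation relay): 1 − (1 − 0.670320)(1 − 0.771052) = 0.924520
Parallel (power-range monitor and coincidence logic module): 1 − (1 − 0.955042)(1 − 0.869358) = 0.994127
Series ([0.924520] and [0.994127]): 0.924520 × 0.994127 = 0.9191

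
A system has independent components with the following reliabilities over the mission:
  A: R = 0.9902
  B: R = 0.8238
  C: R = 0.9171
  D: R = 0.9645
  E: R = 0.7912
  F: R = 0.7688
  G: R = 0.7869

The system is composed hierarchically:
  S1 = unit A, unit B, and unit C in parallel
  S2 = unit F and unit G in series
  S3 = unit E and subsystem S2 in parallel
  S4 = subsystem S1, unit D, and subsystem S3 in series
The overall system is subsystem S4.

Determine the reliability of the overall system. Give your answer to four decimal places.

Parallel (A, B, and C): 1 − (1 − 0.990200)(1 − 0.823800)(1 − 0.917100) = 0.999857
Series (F and G): 0.768800 × 0.786900 = 0.604969
Parallel (E and [0.604969]): 1 − (1 − 0.791200)(1 − 0.604969) = 0.917518
Series ([0.999857], D, and [0.917518]): 0.999857 × 0.964500 × 0.917518 = 0.8848

0.8848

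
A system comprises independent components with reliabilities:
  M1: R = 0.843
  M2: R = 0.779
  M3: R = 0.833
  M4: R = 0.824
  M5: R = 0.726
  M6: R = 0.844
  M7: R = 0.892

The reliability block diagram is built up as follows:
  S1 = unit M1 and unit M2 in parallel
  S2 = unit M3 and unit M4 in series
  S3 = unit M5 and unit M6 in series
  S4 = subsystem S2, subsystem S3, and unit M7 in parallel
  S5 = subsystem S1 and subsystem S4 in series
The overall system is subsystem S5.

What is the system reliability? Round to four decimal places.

0.9526

Parallel (M1 and M2): 1 − (1 − 0.843000)(1 − 0.779000) = 0.965303
Series (M3 and M4): 0.833000 × 0.824000 = 0.686392
Series (M5 and M6): 0.726000 × 0.844000 = 0.612744
Parallel ([0.686392], [0.612744], and M7): 1 − (1 − 0.686392)(1 − 0.612744)(1 − 0.892000) = 0.986884
Series ([0.965303] and [0.986884]): 0.965303 × 0.986884 = 0.9526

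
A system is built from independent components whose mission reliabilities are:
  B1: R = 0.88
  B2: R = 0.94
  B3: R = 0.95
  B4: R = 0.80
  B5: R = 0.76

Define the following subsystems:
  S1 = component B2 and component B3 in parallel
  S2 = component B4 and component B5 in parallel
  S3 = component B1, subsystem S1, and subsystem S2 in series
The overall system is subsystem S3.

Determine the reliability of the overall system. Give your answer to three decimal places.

Parallel (B2 and B3): 1 − (1 − 0.94000)(1 − 0.95000) = 0.99700
Parallel (B4 and B5): 1 − (1 − 0.80000)(1 − 0.76000) = 0.95200
Series (B1, [0.99700], and [0.95200]): 0.88000 × 0.99700 × 0.95200 = 0.835

0.835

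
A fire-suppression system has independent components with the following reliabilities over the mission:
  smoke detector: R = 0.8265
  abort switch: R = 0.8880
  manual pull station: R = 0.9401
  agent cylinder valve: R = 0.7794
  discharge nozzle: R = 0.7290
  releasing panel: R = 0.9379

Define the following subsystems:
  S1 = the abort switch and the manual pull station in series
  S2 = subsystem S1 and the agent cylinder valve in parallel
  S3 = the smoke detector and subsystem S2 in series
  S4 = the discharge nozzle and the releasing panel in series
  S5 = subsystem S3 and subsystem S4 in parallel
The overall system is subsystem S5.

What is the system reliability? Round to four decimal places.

Series (abort switch and manual pull station): 0.888000 × 0.940100 = 0.834809
Parallel ([0.834809] and agent cylinder valve): 1 − (1 − 0.834809)(1 − 0.779400) = 0.963559
Series (smoke detector and [0.963559]): 0.826500 × 0.963559 = 0.796382
Series (discharge nozzle and releasing panel): 0.729000 × 0.937900 = 0.683729
Parallel ([0.796382] and [0.683729]): 1 − (1 − 0.796382)(1 − 0.683729) = 0.9356

0.9356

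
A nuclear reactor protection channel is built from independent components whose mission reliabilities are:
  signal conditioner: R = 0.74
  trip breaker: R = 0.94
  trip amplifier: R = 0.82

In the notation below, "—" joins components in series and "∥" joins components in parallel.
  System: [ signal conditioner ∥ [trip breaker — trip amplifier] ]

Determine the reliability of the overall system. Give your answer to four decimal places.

Series (trip breaker and trip amplifier): 0.940000 × 0.820000 = 0.770800
Parallel (signal conditioner and [0.770800]): 1 − (1 − 0.740000)(1 − 0.770800) = 0.9404

0.9404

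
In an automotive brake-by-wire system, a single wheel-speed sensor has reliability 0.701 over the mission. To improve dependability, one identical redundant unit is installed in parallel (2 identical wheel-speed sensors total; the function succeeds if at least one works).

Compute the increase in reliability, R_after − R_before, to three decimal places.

R_before = 0.701
R_after = 1 − (1 − 0.701)^2 = 0.911
ΔR = 0.911 − 0.701 = 0.210

0.210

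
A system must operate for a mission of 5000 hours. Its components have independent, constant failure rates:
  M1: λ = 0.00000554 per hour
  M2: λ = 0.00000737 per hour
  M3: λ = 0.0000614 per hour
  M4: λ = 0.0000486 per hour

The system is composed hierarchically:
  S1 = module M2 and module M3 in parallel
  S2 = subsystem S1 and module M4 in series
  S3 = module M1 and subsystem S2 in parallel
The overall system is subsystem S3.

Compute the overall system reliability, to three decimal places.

R(M1) = exp(−0.00000554 × 5000) = 0.97268
R(M2) = exp(−0.00000737 × 5000) = 0.96382
R(M3) = exp(−0.0000614 × 5000) = 0.73565
R(M4) = exp(−0.0000486 × 5000) = 0.78427
Parallel (M2 and M3): 1 − (1 − 0.96382)(1 − 0.73565) = 0.99044
Series ([0.99044] and M4): 0.99044 × 0.78427 = 0.77677
Parallel (M1 and [0.77677]): 1 − (1 − 0.97268)(1 − 0.77677) = 0.994

0.994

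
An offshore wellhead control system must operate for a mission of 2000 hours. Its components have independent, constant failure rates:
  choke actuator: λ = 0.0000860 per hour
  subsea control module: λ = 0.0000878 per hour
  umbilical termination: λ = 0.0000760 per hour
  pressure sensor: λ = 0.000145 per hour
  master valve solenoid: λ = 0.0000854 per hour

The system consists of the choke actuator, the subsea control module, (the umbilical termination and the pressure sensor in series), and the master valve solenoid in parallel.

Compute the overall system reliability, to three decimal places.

0.999

R(choke actuator) = exp(−0.0000860 × 2000) = 0.84198
R(subsea control module) = exp(−0.0000878 × 2000) = 0.83895
R(umbilical termination) = exp(−0.0000760 × 2000) = 0.85899
R(pressure sensor) = exp(−0.000145 × 2000) = 0.74826
R(master valve solenoid) = exp(−0.0000854 × 2000) = 0.84299
Series (umbilical termination and pressure sensor): 0.85899 × 0.74826 = 0.64275
Parallel (choke actuator, subsea control module, [0.64275], and master valve solenoid): 1 − (1 − 0.84198)(1 − 0.83895)(1 − 0.64275)(1 − 0.84299) = 0.999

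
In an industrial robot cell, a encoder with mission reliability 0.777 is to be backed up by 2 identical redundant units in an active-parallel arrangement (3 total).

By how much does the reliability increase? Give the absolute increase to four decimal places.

R_before = 0.777
R_after = 1 − (1 − 0.777)^3 = 0.9889
ΔR = 0.9889 − 0.777 = 0.2119

0.2119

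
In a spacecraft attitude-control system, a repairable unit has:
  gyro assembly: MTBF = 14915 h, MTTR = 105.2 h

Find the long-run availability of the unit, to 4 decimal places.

0.9930

A(gyro assembly) = MTBF/(MTBF+MTTR) = 14915/(14915+105.2) = 0.9930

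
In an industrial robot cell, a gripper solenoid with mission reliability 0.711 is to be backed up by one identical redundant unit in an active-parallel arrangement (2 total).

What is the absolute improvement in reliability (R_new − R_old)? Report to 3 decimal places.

R_before = 0.711
R_after = 1 − (1 − 0.711)^2 = 0.916
ΔR = 0.916 − 0.711 = 0.205

0.205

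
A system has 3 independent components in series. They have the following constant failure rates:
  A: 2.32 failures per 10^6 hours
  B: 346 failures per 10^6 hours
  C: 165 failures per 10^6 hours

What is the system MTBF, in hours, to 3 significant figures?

Series of exponential components: λ_sys = Σ λ_i
λ_sys = 0.00000232 + 0.000346 + 0.000165 = 5.1332e-04 /h
MTBF = 1 / λ_sys = 1950 h

1950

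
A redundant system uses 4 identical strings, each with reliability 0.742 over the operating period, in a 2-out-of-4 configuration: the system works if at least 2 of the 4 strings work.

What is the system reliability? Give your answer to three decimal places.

R = Σ_{i=2}^{4} C(4,i) p^i (1−p)^{4−i} with p = 0.742
C(4,2)·0.742^2·0.258^2 = 0.21989
C(4,3)·0.742^3·0.258^1 = 0.42159
C(4,4)·0.742^4·0.258^0 = 0.30312
Sum = 0.945

0.945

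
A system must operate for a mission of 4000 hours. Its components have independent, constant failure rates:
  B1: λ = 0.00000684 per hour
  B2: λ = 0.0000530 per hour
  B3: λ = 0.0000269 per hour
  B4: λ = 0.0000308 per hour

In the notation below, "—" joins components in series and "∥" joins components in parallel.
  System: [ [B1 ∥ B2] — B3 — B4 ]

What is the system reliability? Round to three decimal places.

R(B1) = exp(−0.00000684 × 4000) = 0.97301
R(B2) = exp(−0.0000530 × 4000) = 0.80896
R(B3) = exp(−0.0000269 × 4000) = 0.89799
R(B4) = exp(−0.0000308 × 4000) = 0.88409
Parallel (B1 and B2): 1 − (1 − 0.97301)(1 − 0.80896) = 0.99484
Series ([0.99484], B3, and B4): 0.99484 × 0.89799 × 0.88409 = 0.790

0.790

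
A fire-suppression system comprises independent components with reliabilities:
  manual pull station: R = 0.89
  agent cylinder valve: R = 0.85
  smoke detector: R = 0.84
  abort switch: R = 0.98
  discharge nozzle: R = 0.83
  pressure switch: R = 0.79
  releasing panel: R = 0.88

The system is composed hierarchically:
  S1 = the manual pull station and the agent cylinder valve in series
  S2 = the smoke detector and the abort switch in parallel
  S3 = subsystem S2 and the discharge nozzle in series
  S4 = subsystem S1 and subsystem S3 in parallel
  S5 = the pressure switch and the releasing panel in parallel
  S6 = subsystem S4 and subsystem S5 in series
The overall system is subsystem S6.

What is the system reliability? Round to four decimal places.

0.9338

Series (manual pull station and agent cylinder valve): 0.890000 × 0.850000 = 0.756500
Parallel (smoke detector and abort switch): 1 − (1 − 0.840000)(1 − 0.980000) = 0.996800
Series ([0.996800] and discharge nozzle): 0.996800 × 0.830000 = 0.827344
Parallel ([0.756500] and [0.827344]): 1 − (1 − 0.756500)(1 − 0.827344) = 0.957958
Parallel (pressure switch and releasing panel): 1 − (1 − 0.790000)(1 − 0.880000) = 0.974800
Series ([0.957958] and [0.974800]): 0.957958 × 0.974800 = 0.9338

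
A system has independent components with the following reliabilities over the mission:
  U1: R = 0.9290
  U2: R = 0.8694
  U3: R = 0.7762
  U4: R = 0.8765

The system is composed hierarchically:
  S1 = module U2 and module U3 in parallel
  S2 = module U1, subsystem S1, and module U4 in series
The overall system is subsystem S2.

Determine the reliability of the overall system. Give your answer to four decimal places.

Parallel (U2 and U3): 1 − (1 − 0.869400)(1 − 0.776200) = 0.970772
Series (U1, [0.970772], and U4): 0.929000 × 0.970772 × 0.876500 = 0.7905

0.7905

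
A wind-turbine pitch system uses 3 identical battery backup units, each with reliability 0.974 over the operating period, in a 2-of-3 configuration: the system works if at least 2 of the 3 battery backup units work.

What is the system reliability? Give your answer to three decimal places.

0.998

R = Σ_{i=2}^{3} C(3,i) p^i (1−p)^{3−i} with p = 0.974
C(3,2)·0.974^2·0.026^1 = 0.07400
C(3,3)·0.974^3·0.026^0 = 0.92401
Sum = 0.998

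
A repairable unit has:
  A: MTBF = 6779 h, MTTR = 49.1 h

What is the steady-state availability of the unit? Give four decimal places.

A(A) = MTBF/(MTBF+MTTR) = 6779/(6779+49.1) = 0.9928

0.9928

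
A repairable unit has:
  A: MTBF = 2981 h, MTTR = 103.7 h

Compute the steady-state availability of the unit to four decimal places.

0.9664

A(A) = MTBF/(MTBF+MTTR) = 2981/(2981+103.7) = 0.9664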